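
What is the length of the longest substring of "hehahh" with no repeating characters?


Input: "hehahh"
Sliding window (track last position of each char):
  Position 0 ('h'): window [0,0] length 1 -- new best
  Position 1 ('e'): window [0,1] length 2 -- new best
  Position 2 ('h'): repeat (last at 0), move window start to 1
  Position 2 ('h'): window [1,2] length 2
  Position 3 ('a'): window [1,3] length 3 -- new best
  Position 4 ('h'): repeat (last at 2), move window start to 3
  Position 4 ('h'): window [3,4] length 2
  Position 5 ('h'): repeat (last at 4), move window start to 5
  Position 5 ('h'): window [5,5] length 1
Longest substring with no repeats: "eha" with length 3

3


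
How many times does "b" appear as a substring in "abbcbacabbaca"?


Searching for "b" in "abbcbacabbaca"
Scanning each position:
  Position 0: "a" => no
  Position 1: "b" => MATCH
  Position 2: "b" => MATCH
  Position 3: "c" => no
  Position 4: "b" => MATCH
  Position 5: "a" => no
  Position 6: "c" => no
  Position 7: "a" => no
  Position 8: "b" => MATCH
  Position 9: "b" => MATCH
  Position 10: "a" => no
  Position 11: "c" => no
  Position 12: "a" => no
Total occurrences: 5

5


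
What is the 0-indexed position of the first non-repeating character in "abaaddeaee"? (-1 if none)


Input: abaaddeaee
Character frequencies:
  'a': 4
  'b': 1
  'd': 2
  'e': 3
Scanning left to right for freq == 1:
  Position 0 ('a'): freq=4, skip
  Position 1 ('b'): unique! => answer = 1

1


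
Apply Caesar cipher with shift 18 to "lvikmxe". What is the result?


Caesar cipher: shift "lvikmxe" by 18
  'l' (pos 11) + 18 = pos 3 = 'd'
  'v' (pos 21) + 18 = pos 13 = 'n'
  'i' (pos 8) + 18 = pos 0 = 'a'
  'k' (pos 10) + 18 = pos 2 = 'c'
  'm' (pos 12) + 18 = pos 4 = 'e'
  'x' (pos 23) + 18 = pos 15 = 'p'
  'e' (pos 4) + 18 = pos 22 = 'w'
Result: dnacepw

dnacepw


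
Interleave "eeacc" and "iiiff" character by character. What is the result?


Interleaving "eeacc" and "iiiff":
  Position 0: 'e' from first, 'i' from second => "ei"
  Position 1: 'e' from first, 'i' from second => "ei"
  Position 2: 'a' from first, 'i' from second => "ai"
  Position 3: 'c' from first, 'f' from second => "cf"
  Position 4: 'c' from first, 'f' from second => "cf"
Result: eieiaicfcf

eieiaicfcf


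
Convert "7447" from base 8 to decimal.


Input: "7447" in base 8
Positional expansion:
  Digit '7' (value 7) x 8^3 = 3584
  Digit '4' (value 4) x 8^2 = 256
  Digit '4' (value 4) x 8^1 = 32
  Digit '7' (value 7) x 8^0 = 7
Sum = 3879

3879


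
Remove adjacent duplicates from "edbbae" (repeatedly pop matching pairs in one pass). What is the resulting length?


Input: edbbae
Stack-based adjacent duplicate removal:
  Read 'e': push. Stack: e
  Read 'd': push. Stack: ed
  Read 'b': push. Stack: edb
  Read 'b': matches stack top 'b' => pop. Stack: ed
  Read 'a': push. Stack: eda
  Read 'e': push. Stack: edae
Final stack: "edae" (length 4)

4


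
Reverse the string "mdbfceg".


Input: mdbfceg
Reading characters right to left:
  Position 6: 'g'
  Position 5: 'e'
  Position 4: 'c'
  Position 3: 'f'
  Position 2: 'b'
  Position 1: 'd'
  Position 0: 'm'
Reversed: gecfbdm

gecfbdm


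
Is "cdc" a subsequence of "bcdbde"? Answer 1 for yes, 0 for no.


Check if "cdc" is a subsequence of "bcdbde"
Greedy scan:
  Position 0 ('b'): no match needed
  Position 1 ('c'): matches sub[0] = 'c'
  Position 2 ('d'): matches sub[1] = 'd'
  Position 3 ('b'): no match needed
  Position 4 ('d'): no match needed
  Position 5 ('e'): no match needed
Only matched 2/3 characters => not a subsequence

0


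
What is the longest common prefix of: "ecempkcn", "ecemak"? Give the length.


Words: ecempkcn, ecemak
  Position 0: all 'e' => match
  Position 1: all 'c' => match
  Position 2: all 'e' => match
  Position 3: all 'm' => match
  Position 4: ('p', 'a') => mismatch, stop
LCP = "ecem" (length 4)

4


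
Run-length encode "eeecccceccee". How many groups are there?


Input: eeecccceccee
Scanning for consecutive runs:
  Group 1: 'e' x 3 (positions 0-2)
  Group 2: 'c' x 4 (positions 3-6)
  Group 3: 'e' x 1 (positions 7-7)
  Group 4: 'c' x 2 (positions 8-9)
  Group 5: 'e' x 2 (positions 10-11)
Total groups: 5

5


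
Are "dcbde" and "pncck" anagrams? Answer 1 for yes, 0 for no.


Strings: "dcbde", "pncck"
Sorted first:  bcdde
Sorted second: ccknp
Differ at position 0: 'b' vs 'c' => not anagrams

0


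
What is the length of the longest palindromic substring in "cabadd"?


Input: "cabadd"
Checking substrings for palindromes:
  [1:4] "aba" (len 3) => palindrome
  [4:6] "dd" (len 2) => palindrome
Longest palindromic substring: "aba" with length 3

3


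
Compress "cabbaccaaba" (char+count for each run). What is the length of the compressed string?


Input: cabbaccaaba
Runs:
  'c' x 1 => "c1"
  'a' x 1 => "a1"
  'b' x 2 => "b2"
  'a' x 1 => "a1"
  'c' x 2 => "c2"
  'a' x 2 => "a2"
  'b' x 1 => "b1"
  'a' x 1 => "a1"
Compressed: "c1a1b2a1c2a2b1a1"
Compressed length: 16

16


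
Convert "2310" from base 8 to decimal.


Input: "2310" in base 8
Positional expansion:
  Digit '2' (value 2) x 8^3 = 1024
  Digit '3' (value 3) x 8^2 = 192
  Digit '1' (value 1) x 8^1 = 8
  Digit '0' (value 0) x 8^0 = 0
Sum = 1224

1224


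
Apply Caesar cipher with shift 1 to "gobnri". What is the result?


Caesar cipher: shift "gobnri" by 1
  'g' (pos 6) + 1 = pos 7 = 'h'
  'o' (pos 14) + 1 = pos 15 = 'p'
  'b' (pos 1) + 1 = pos 2 = 'c'
  'n' (pos 13) + 1 = pos 14 = 'o'
  'r' (pos 17) + 1 = pos 18 = 's'
  'i' (pos 8) + 1 = pos 9 = 'j'
Result: hpcosj

hpcosj


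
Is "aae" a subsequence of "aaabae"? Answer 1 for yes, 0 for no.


Check if "aae" is a subsequence of "aaabae"
Greedy scan:
  Position 0 ('a'): matches sub[0] = 'a'
  Position 1 ('a'): matches sub[1] = 'a'
  Position 2 ('a'): no match needed
  Position 3 ('b'): no match needed
  Position 4 ('a'): no match needed
  Position 5 ('e'): matches sub[2] = 'e'
All 3 characters matched => is a subsequence

1


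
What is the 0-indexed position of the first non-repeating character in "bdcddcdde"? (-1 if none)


Input: bdcddcdde
Character frequencies:
  'b': 1
  'c': 2
  'd': 5
  'e': 1
Scanning left to right for freq == 1:
  Position 0 ('b'): unique! => answer = 0

0


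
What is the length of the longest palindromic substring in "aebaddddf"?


Input: "aebaddddf"
Checking substrings for palindromes:
  [4:8] "dddd" (len 4) => palindrome
  [4:7] "ddd" (len 3) => palindrome
  [5:8] "ddd" (len 3) => palindrome
  [4:6] "dd" (len 2) => palindrome
  [5:7] "dd" (len 2) => palindrome
  [6:8] "dd" (len 2) => palindrome
Longest palindromic substring: "dddd" with length 4

4


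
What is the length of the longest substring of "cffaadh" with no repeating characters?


Input: "cffaadh"
Sliding window (track last position of each char):
  Position 0 ('c'): window [0,0] length 1 -- new best
  Position 1 ('f'): window [0,1] length 2 -- new best
  Position 2 ('f'): repeat (last at 1), move window start to 2
  Position 2 ('f'): window [2,2] length 1
  Position 3 ('a'): window [2,3] length 2
  Position 4 ('a'): repeat (last at 3), move window start to 4
  Position 4 ('a'): window [4,4] length 1
  Position 5 ('d'): window [4,5] length 2
  Position 6 ('h'): window [4,6] length 3 -- new best
Longest substring with no repeats: "adh" with length 3

3


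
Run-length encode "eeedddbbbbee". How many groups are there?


Input: eeedddbbbbee
Scanning for consecutive runs:
  Group 1: 'e' x 3 (positions 0-2)
  Group 2: 'd' x 3 (positions 3-5)
  Group 3: 'b' x 4 (positions 6-9)
  Group 4: 'e' x 2 (positions 10-11)
Total groups: 4

4


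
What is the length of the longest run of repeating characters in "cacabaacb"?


Input: "cacabaacb"
Scanning for longest run:
  Position 1 ('a'): new char, reset run to 1
  Position 2 ('c'): new char, reset run to 1
  Position 3 ('a'): new char, reset run to 1
  Position 4 ('b'): new char, reset run to 1
  Position 5 ('a'): new char, reset run to 1
  Position 6 ('a'): continues run of 'a', length=2
  Position 7 ('c'): new char, reset run to 1
  Position 8 ('b'): new char, reset run to 1
Longest run: 'a' with length 2

2


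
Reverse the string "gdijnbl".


Input: gdijnbl
Reading characters right to left:
  Position 6: 'l'
  Position 5: 'b'
  Position 4: 'n'
  Position 3: 'j'
  Position 2: 'i'
  Position 1: 'd'
  Position 0: 'g'
Reversed: lbnjidg

lbnjidg


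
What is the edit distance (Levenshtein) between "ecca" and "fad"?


Computing edit distance: "ecca" -> "fad"
DP table:
           f    a    d
      0    1    2    3
  e   1    1    2    3
  c   2    2    2    3
  c   3    3    3    3
  a   4    4    3    4
Edit distance = dp[4][3] = 4

4


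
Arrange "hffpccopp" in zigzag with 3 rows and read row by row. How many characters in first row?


Zigzag "hffpccopp" into 3 rows:
Placing characters:
  'h' => row 0
  'f' => row 1
  'f' => row 2
  'p' => row 1
  'c' => row 0
  'c' => row 1
  'o' => row 2
  'p' => row 1
  'p' => row 0
Rows:
  Row 0: "hcp"
  Row 1: "fpcp"
  Row 2: "fo"
First row length: 3

3


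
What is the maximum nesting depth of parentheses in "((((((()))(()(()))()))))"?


Input: "((((((()))(()(()))()))))"
Tracking depth:
  Position 0 '(': depth becomes 1
  Position 1 '(': depth becomes 2
  Position 2 '(': depth becomes 3
  Position 3 '(': depth becomes 4
  Position 4 '(': depth becomes 5
  Position 5 '(': depth becomes 6
  Position 6 '(': depth becomes 7
  Position 7 ')': depth becomes 6
  Position 8 ')': depth becomes 5
  Position 9 ')': depth becomes 4
  Position 10 '(': depth becomes 5
  Position 11 '(': depth becomes 6
  Position 12 ')': depth becomes 5
  Position 13 '(': depth becomes 6
  Position 14 '(': depth becomes 7
  Position 15 ')': depth becomes 6
  Position 16 ')': depth becomes 5
  Position 17 ')': depth becomes 4
  Position 18 '(': depth becomes 5
  Position 19 ')': depth becomes 4
  Position 20 ')': depth becomes 3
  Position 21 ')': depth becomes 2
  Position 22 ')': depth becomes 1
  Position 23 ')': depth becomes 0
Maximum depth reached: 7

7


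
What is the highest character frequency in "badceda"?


Input: badceda
Character counts:
  'a': 2
  'b': 1
  'c': 1
  'd': 2
  'e': 1
Maximum frequency: 2

2


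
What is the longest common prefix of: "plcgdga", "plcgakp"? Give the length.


Words: plcgdga, plcgakp
  Position 0: all 'p' => match
  Position 1: all 'l' => match
  Position 2: all 'c' => match
  Position 3: all 'g' => match
  Position 4: ('d', 'a') => mismatch, stop
LCP = "plcg" (length 4)

4


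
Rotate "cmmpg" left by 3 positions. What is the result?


Input: "cmmpg", rotate left by 3
First 3 characters: "cmm"
Remaining characters: "pg"
Concatenate remaining + first: "pg" + "cmm" = "pgcmm"

pgcmm


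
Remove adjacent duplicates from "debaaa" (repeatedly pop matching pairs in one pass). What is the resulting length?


Input: debaaa
Stack-based adjacent duplicate removal:
  Read 'd': push. Stack: d
  Read 'e': push. Stack: de
  Read 'b': push. Stack: deb
  Read 'a': push. Stack: deba
  Read 'a': matches stack top 'a' => pop. Stack: deb
  Read 'a': push. Stack: deba
Final stack: "deba" (length 4)

4


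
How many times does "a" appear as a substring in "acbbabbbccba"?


Searching for "a" in "acbbabbbccba"
Scanning each position:
  Position 0: "a" => MATCH
  Position 1: "c" => no
  Position 2: "b" => no
  Position 3: "b" => no
  Position 4: "a" => MATCH
  Position 5: "b" => no
  Position 6: "b" => no
  Position 7: "b" => no
  Position 8: "c" => no
  Position 9: "c" => no
  Position 10: "b" => no
  Position 11: "a" => MATCH
Total occurrences: 3

3


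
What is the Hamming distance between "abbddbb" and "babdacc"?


Comparing "abbddbb" and "babdacc" position by position:
  Position 0: 'a' vs 'b' => differ
  Position 1: 'b' vs 'a' => differ
  Position 2: 'b' vs 'b' => same
  Position 3: 'd' vs 'd' => same
  Position 4: 'd' vs 'a' => differ
  Position 5: 'b' vs 'c' => differ
  Position 6: 'b' vs 'c' => differ
Total differences (Hamming distance): 5

5


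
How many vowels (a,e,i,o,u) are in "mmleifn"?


Input: mmleifn
Checking each character:
  'm' at position 0: consonant
  'm' at position 1: consonant
  'l' at position 2: consonant
  'e' at position 3: vowel (running total: 1)
  'i' at position 4: vowel (running total: 2)
  'f' at position 5: consonant
  'n' at position 6: consonant
Total vowels: 2

2


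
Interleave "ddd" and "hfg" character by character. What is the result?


Interleaving "ddd" and "hfg":
  Position 0: 'd' from first, 'h' from second => "dh"
  Position 1: 'd' from first, 'f' from second => "df"
  Position 2: 'd' from first, 'g' from second => "dg"
Result: dhdfdg

dhdfdg


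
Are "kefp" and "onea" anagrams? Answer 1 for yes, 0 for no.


Strings: "kefp", "onea"
Sorted first:  efkp
Sorted second: aeno
Differ at position 0: 'e' vs 'a' => not anagrams

0


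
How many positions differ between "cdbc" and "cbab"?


Comparing "cdbc" and "cbab" position by position:
  Position 0: 'c' vs 'c' => same
  Position 1: 'd' vs 'b' => DIFFER
  Position 2: 'b' vs 'a' => DIFFER
  Position 3: 'c' vs 'b' => DIFFER
Positions that differ: 3

3


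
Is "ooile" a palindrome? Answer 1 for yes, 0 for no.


Input: ooile
Reversed: elioo
  Compare pos 0 ('o') with pos 4 ('e'): MISMATCH
  Compare pos 1 ('o') with pos 3 ('l'): MISMATCH
Result: not a palindrome

0


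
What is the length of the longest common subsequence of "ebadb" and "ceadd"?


LCS of "ebadb" and "ceadd"
DP table:
           c    e    a    d    d
      0    0    0    0    0    0
  e   0    0    1    1    1    1
  b   0    0    1    1    1    1
  a   0    0    1    2    2    2
  d   0    0    1    2    3    3
  b   0    0    1    2    3    3
LCS length = dp[5][5] = 3

3


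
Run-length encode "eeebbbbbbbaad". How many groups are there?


Input: eeebbbbbbbaad
Scanning for consecutive runs:
  Group 1: 'e' x 3 (positions 0-2)
  Group 2: 'b' x 7 (positions 3-9)
  Group 3: 'a' x 2 (positions 10-11)
  Group 4: 'd' x 1 (positions 12-12)
Total groups: 4

4


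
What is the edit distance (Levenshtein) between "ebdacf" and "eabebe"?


Computing edit distance: "ebdacf" -> "eabebe"
DP table:
           e    a    b    e    b    e
      0    1    2    3    4    5    6
  e   1    0    1    2    3    4    5
  b   2    1    1    1    2    3    4
  d   3    2    2    2    2    3    4
  a   4    3    2    3    3    3    4
  c   5    4    3    3    4    4    4
  f   6    5    4    4    4    5    5
Edit distance = dp[6][6] = 5

5


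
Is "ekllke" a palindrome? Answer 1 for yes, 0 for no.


Input: ekllke
Reversed: ekllke
  Compare pos 0 ('e') with pos 5 ('e'): match
  Compare pos 1 ('k') with pos 4 ('k'): match
  Compare pos 2 ('l') with pos 3 ('l'): match
Result: palindrome

1


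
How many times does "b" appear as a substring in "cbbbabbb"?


Searching for "b" in "cbbbabbb"
Scanning each position:
  Position 0: "c" => no
  Position 1: "b" => MATCH
  Position 2: "b" => MATCH
  Position 3: "b" => MATCH
  Position 4: "a" => no
  Position 5: "b" => MATCH
  Position 6: "b" => MATCH
  Position 7: "b" => MATCH
Total occurrences: 6

6


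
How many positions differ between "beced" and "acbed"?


Comparing "beced" and "acbed" position by position:
  Position 0: 'b' vs 'a' => DIFFER
  Position 1: 'e' vs 'c' => DIFFER
  Position 2: 'c' vs 'b' => DIFFER
  Position 3: 'e' vs 'e' => same
  Position 4: 'd' vs 'd' => same
Positions that differ: 3

3


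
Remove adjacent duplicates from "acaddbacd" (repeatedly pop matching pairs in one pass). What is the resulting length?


Input: acaddbacd
Stack-based adjacent duplicate removal:
  Read 'a': push. Stack: a
  Read 'c': push. Stack: ac
  Read 'a': push. Stack: aca
  Read 'd': push. Stack: acad
  Read 'd': matches stack top 'd' => pop. Stack: aca
  Read 'b': push. Stack: acab
  Read 'a': push. Stack: acaba
  Read 'c': push. Stack: acabac
  Read 'd': push. Stack: acabacd
Final stack: "acabacd" (length 7)

7


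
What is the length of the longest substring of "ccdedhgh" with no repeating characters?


Input: "ccdedhgh"
Sliding window (track last position of each char):
  Position 0 ('c'): window [0,0] length 1 -- new best
  Position 1 ('c'): repeat (last at 0), move window start to 1
  Position 1 ('c'): window [1,1] length 1
  Position 2 ('d'): window [1,2] length 2 -- new best
  Position 3 ('e'): window [1,3] length 3 -- new best
  Position 4 ('d'): repeat (last at 2), move window start to 3
  Position 4 ('d'): window [3,4] length 2
  Position 5 ('h'): window [3,5] length 3
  Position 6 ('g'): window [3,6] length 4 -- new best
  Position 7 ('h'): repeat (last at 5), move window start to 6
  Position 7 ('h'): window [6,7] length 2
Longest substring with no repeats: "edhg" with length 4

4


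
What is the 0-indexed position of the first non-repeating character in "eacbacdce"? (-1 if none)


Input: eacbacdce
Character frequencies:
  'a': 2
  'b': 1
  'c': 3
  'd': 1
  'e': 2
Scanning left to right for freq == 1:
  Position 0 ('e'): freq=2, skip
  Position 1 ('a'): freq=2, skip
  Position 2 ('c'): freq=3, skip
  Position 3 ('b'): unique! => answer = 3

3


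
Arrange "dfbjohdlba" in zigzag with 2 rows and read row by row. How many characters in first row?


Zigzag "dfbjohdlba" into 2 rows:
Placing characters:
  'd' => row 0
  'f' => row 1
  'b' => row 0
  'j' => row 1
  'o' => row 0
  'h' => row 1
  'd' => row 0
  'l' => row 1
  'b' => row 0
  'a' => row 1
Rows:
  Row 0: "dbodb"
  Row 1: "fjhla"
First row length: 5

5


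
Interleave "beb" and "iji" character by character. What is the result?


Interleaving "beb" and "iji":
  Position 0: 'b' from first, 'i' from second => "bi"
  Position 1: 'e' from first, 'j' from second => "ej"
  Position 2: 'b' from first, 'i' from second => "bi"
Result: biejbi

biejbi


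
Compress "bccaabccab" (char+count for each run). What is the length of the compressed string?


Input: bccaabccab
Runs:
  'b' x 1 => "b1"
  'c' x 2 => "c2"
  'a' x 2 => "a2"
  'b' x 1 => "b1"
  'c' x 2 => "c2"
  'a' x 1 => "a1"
  'b' x 1 => "b1"
Compressed: "b1c2a2b1c2a1b1"
Compressed length: 14

14


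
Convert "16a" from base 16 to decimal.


Input: "16a" in base 16
Positional expansion:
  Digit '1' (value 1) x 16^2 = 256
  Digit '6' (value 6) x 16^1 = 96
  Digit 'a' (value 10) x 16^0 = 10
Sum = 362

362


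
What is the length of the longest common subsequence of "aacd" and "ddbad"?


LCS of "aacd" and "ddbad"
DP table:
           d    d    b    a    d
      0    0    0    0    0    0
  a   0    0    0    0    1    1
  a   0    0    0    0    1    1
  c   0    0    0    0    1    1
  d   0    1    1    1    1    2
LCS length = dp[4][5] = 2

2


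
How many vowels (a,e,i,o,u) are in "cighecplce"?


Input: cighecplce
Checking each character:
  'c' at position 0: consonant
  'i' at position 1: vowel (running total: 1)
  'g' at position 2: consonant
  'h' at position 3: consonant
  'e' at position 4: vowel (running total: 2)
  'c' at position 5: consonant
  'p' at position 6: consonant
  'l' at position 7: consonant
  'c' at position 8: consonant
  'e' at position 9: vowel (running total: 3)
Total vowels: 3

3


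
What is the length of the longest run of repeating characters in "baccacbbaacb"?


Input: "baccacbbaacb"
Scanning for longest run:
  Position 1 ('a'): new char, reset run to 1
  Position 2 ('c'): new char, reset run to 1
  Position 3 ('c'): continues run of 'c', length=2
  Position 4 ('a'): new char, reset run to 1
  Position 5 ('c'): new char, reset run to 1
  Position 6 ('b'): new char, reset run to 1
  Position 7 ('b'): continues run of 'b', length=2
  Position 8 ('a'): new char, reset run to 1
  Position 9 ('a'): continues run of 'a', length=2
  Position 10 ('c'): new char, reset run to 1
  Position 11 ('b'): new char, reset run to 1
Longest run: 'c' with length 2

2


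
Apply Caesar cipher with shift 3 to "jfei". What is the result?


Caesar cipher: shift "jfei" by 3
  'j' (pos 9) + 3 = pos 12 = 'm'
  'f' (pos 5) + 3 = pos 8 = 'i'
  'e' (pos 4) + 3 = pos 7 = 'h'
  'i' (pos 8) + 3 = pos 11 = 'l'
Result: mihl

mihl


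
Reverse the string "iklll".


Input: iklll
Reading characters right to left:
  Position 4: 'l'
  Position 3: 'l'
  Position 2: 'l'
  Position 1: 'k'
  Position 0: 'i'
Reversed: lllki

lllki


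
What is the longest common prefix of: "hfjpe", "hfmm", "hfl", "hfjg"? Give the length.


Words: hfjpe, hfmm, hfl, hfjg
  Position 0: all 'h' => match
  Position 1: all 'f' => match
  Position 2: ('j', 'm', 'l', 'j') => mismatch, stop
LCP = "hf" (length 2)

2


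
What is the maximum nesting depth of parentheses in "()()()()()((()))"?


Input: "()()()()()((()))"
Tracking depth:
  Position 0 '(': depth becomes 1
  Position 1 ')': depth becomes 0
  Position 2 '(': depth becomes 1
  Position 3 ')': depth becomes 0
  Position 4 '(': depth becomes 1
  Position 5 ')': depth becomes 0
  Position 6 '(': depth becomes 1
  Position 7 ')': depth becomes 0
  Position 8 '(': depth becomes 1
  Position 9 ')': depth becomes 0
  Position 10 '(': depth becomes 1
  Position 11 '(': depth becomes 2
  Position 12 '(': depth becomes 3
  Position 13 ')': depth becomes 2
  Position 14 ')': depth becomes 1
  Position 15 ')': depth becomes 0
Maximum depth reached: 3

3


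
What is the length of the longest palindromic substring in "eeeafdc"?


Input: "eeeafdc"
Checking substrings for palindromes:
  [0:3] "eee" (len 3) => palindrome
  [0:2] "ee" (len 2) => palindrome
  [1:3] "ee" (len 2) => palindrome
Longest palindromic substring: "eee" with length 3

3


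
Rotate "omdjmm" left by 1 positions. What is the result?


Input: "omdjmm", rotate left by 1
First 1 characters: "o"
Remaining characters: "mdjmm"
Concatenate remaining + first: "mdjmm" + "o" = "mdjmmo"

mdjmmo


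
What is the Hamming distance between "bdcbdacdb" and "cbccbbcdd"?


Comparing "bdcbdacdb" and "cbccbbcdd" position by position:
  Position 0: 'b' vs 'c' => differ
  Position 1: 'd' vs 'b' => differ
  Position 2: 'c' vs 'c' => same
  Position 3: 'b' vs 'c' => differ
  Position 4: 'd' vs 'b' => differ
  Position 5: 'a' vs 'b' => differ
  Position 6: 'c' vs 'c' => same
  Position 7: 'd' vs 'd' => same
  Position 8: 'b' vs 'd' => differ
Total differences (Hamming distance): 6

6


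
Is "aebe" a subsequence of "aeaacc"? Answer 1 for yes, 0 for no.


Check if "aebe" is a subsequence of "aeaacc"
Greedy scan:
  Position 0 ('a'): matches sub[0] = 'a'
  Position 1 ('e'): matches sub[1] = 'e'
  Position 2 ('a'): no match needed
  Position 3 ('a'): no match needed
  Position 4 ('c'): no match needed
  Position 5 ('c'): no match needed
Only matched 2/4 characters => not a subsequence

0


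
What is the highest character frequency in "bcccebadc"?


Input: bcccebadc
Character counts:
  'a': 1
  'b': 2
  'c': 4
  'd': 1
  'e': 1
Maximum frequency: 4

4


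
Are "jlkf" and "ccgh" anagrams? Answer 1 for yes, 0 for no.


Strings: "jlkf", "ccgh"
Sorted first:  fjkl
Sorted second: ccgh
Differ at position 0: 'f' vs 'c' => not anagrams

0


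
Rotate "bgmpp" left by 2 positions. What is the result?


Input: "bgmpp", rotate left by 2
First 2 characters: "bg"
Remaining characters: "mpp"
Concatenate remaining + first: "mpp" + "bg" = "mppbg"

mppbg


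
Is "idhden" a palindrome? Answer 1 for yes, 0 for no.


Input: idhden
Reversed: nedhdi
  Compare pos 0 ('i') with pos 5 ('n'): MISMATCH
  Compare pos 1 ('d') with pos 4 ('e'): MISMATCH
  Compare pos 2 ('h') with pos 3 ('d'): MISMATCH
Result: not a palindrome

0


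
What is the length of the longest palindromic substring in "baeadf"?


Input: "baeadf"
Checking substrings for palindromes:
  [1:4] "aea" (len 3) => palindrome
Longest palindromic substring: "aea" with length 3

3


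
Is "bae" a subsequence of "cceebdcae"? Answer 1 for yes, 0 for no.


Check if "bae" is a subsequence of "cceebdcae"
Greedy scan:
  Position 0 ('c'): no match needed
  Position 1 ('c'): no match needed
  Position 2 ('e'): no match needed
  Position 3 ('e'): no match needed
  Position 4 ('b'): matches sub[0] = 'b'
  Position 5 ('d'): no match needed
  Position 6 ('c'): no match needed
  Position 7 ('a'): matches sub[1] = 'a'
  Position 8 ('e'): matches sub[2] = 'e'
All 3 characters matched => is a subsequence

1


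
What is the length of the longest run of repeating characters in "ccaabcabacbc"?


Input: "ccaabcabacbc"
Scanning for longest run:
  Position 1 ('c'): continues run of 'c', length=2
  Position 2 ('a'): new char, reset run to 1
  Position 3 ('a'): continues run of 'a', length=2
  Position 4 ('b'): new char, reset run to 1
  Position 5 ('c'): new char, reset run to 1
  Position 6 ('a'): new char, reset run to 1
  Position 7 ('b'): new char, reset run to 1
  Position 8 ('a'): new char, reset run to 1
  Position 9 ('c'): new char, reset run to 1
  Position 10 ('b'): new char, reset run to 1
  Position 11 ('c'): new char, reset run to 1
Longest run: 'c' with length 2

2


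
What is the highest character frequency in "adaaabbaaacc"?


Input: adaaabbaaacc
Character counts:
  'a': 7
  'b': 2
  'c': 2
  'd': 1
Maximum frequency: 7

7


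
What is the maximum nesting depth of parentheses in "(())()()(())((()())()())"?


Input: "(())()()(())((()())()())"
Tracking depth:
  Position 0 '(': depth becomes 1
  Position 1 '(': depth becomes 2
  Position 2 ')': depth becomes 1
  Position 3 ')': depth becomes 0
  Position 4 '(': depth becomes 1
  Position 5 ')': depth becomes 0
  Position 6 '(': depth becomes 1
  Position 7 ')': depth becomes 0
  Position 8 '(': depth becomes 1
  Position 9 '(': depth becomes 2
  Position 10 ')': depth becomes 1
  Position 11 ')': depth becomes 0
  Position 12 '(': depth becomes 1
  Position 13 '(': depth becomes 2
  Position 14 '(': depth becomes 3
  Position 15 ')': depth becomes 2
  Position 16 '(': depth becomes 3
  Position 17 ')': depth becomes 2
  Position 18 ')': depth becomes 1
  Position 19 '(': depth becomes 2
  Position 20 ')': depth becomes 1
  Position 21 '(': depth becomes 2
  Position 22 ')': depth becomes 1
  Position 23 ')': depth becomes 0
Maximum depth reached: 3

3


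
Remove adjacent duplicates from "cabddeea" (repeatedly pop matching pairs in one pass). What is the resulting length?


Input: cabddeea
Stack-based adjacent duplicate removal:
  Read 'c': push. Stack: c
  Read 'a': push. Stack: ca
  Read 'b': push. Stack: cab
  Read 'd': push. Stack: cabd
  Read 'd': matches stack top 'd' => pop. Stack: cab
  Read 'e': push. Stack: cabe
  Read 'e': matches stack top 'e' => pop. Stack: cab
  Read 'a': push. Stack: caba
Final stack: "caba" (length 4)

4


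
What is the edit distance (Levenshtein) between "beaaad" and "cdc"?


Computing edit distance: "beaaad" -> "cdc"
DP table:
           c    d    c
      0    1    2    3
  b   1    1    2    3
  e   2    2    2    3
  a   3    3    3    3
  a   4    4    4    4
  a   5    5    5    5
  d   6    6    5    6
Edit distance = dp[6][3] = 6

6


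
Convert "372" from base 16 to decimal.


Input: "372" in base 16
Positional expansion:
  Digit '3' (value 3) x 16^2 = 768
  Digit '7' (value 7) x 16^1 = 112
  Digit '2' (value 2) x 16^0 = 2
Sum = 882

882


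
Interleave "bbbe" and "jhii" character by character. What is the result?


Interleaving "bbbe" and "jhii":
  Position 0: 'b' from first, 'j' from second => "bj"
  Position 1: 'b' from first, 'h' from second => "bh"
  Position 2: 'b' from first, 'i' from second => "bi"
  Position 3: 'e' from first, 'i' from second => "ei"
Result: bjbhbiei

bjbhbiei


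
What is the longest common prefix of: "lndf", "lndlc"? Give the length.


Words: lndf, lndlc
  Position 0: all 'l' => match
  Position 1: all 'n' => match
  Position 2: all 'd' => match
  Position 3: ('f', 'l') => mismatch, stop
LCP = "lnd" (length 3)

3


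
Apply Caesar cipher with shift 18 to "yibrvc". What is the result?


Caesar cipher: shift "yibrvc" by 18
  'y' (pos 24) + 18 = pos 16 = 'q'
  'i' (pos 8) + 18 = pos 0 = 'a'
  'b' (pos 1) + 18 = pos 19 = 't'
  'r' (pos 17) + 18 = pos 9 = 'j'
  'v' (pos 21) + 18 = pos 13 = 'n'
  'c' (pos 2) + 18 = pos 20 = 'u'
Result: qatjnu

qatjnu


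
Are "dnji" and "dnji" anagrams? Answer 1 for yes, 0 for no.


Strings: "dnji", "dnji"
Sorted first:  dijn
Sorted second: dijn
Sorted forms match => anagrams

1


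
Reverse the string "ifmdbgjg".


Input: ifmdbgjg
Reading characters right to left:
  Position 7: 'g'
  Position 6: 'j'
  Position 5: 'g'
  Position 4: 'b'
  Position 3: 'd'
  Position 2: 'm'
  Position 1: 'f'
  Position 0: 'i'
Reversed: gjgbdmfi

gjgbdmfi


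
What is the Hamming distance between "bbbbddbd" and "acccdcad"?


Comparing "bbbbddbd" and "acccdcad" position by position:
  Position 0: 'b' vs 'a' => differ
  Position 1: 'b' vs 'c' => differ
  Position 2: 'b' vs 'c' => differ
  Position 3: 'b' vs 'c' => differ
  Position 4: 'd' vs 'd' => same
  Position 5: 'd' vs 'c' => differ
  Position 6: 'b' vs 'a' => differ
  Position 7: 'd' vs 'd' => same
Total differences (Hamming distance): 6

6


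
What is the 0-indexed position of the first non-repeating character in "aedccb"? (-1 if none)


Input: aedccb
Character frequencies:
  'a': 1
  'b': 1
  'c': 2
  'd': 1
  'e': 1
Scanning left to right for freq == 1:
  Position 0 ('a'): unique! => answer = 0

0


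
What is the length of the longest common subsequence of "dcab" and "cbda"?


LCS of "dcab" and "cbda"
DP table:
           c    b    d    a
      0    0    0    0    0
  d   0    0    0    1    1
  c   0    1    1    1    1
  a   0    1    1    1    2
  b   0    1    2    2    2
LCS length = dp[4][4] = 2

2


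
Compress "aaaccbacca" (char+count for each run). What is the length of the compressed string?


Input: aaaccbacca
Runs:
  'a' x 3 => "a3"
  'c' x 2 => "c2"
  'b' x 1 => "b1"
  'a' x 1 => "a1"
  'c' x 2 => "c2"
  'a' x 1 => "a1"
Compressed: "a3c2b1a1c2a1"
Compressed length: 12

12


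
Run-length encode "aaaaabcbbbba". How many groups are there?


Input: aaaaabcbbbba
Scanning for consecutive runs:
  Group 1: 'a' x 5 (positions 0-4)
  Group 2: 'b' x 1 (positions 5-5)
  Group 3: 'c' x 1 (positions 6-6)
  Group 4: 'b' x 4 (positions 7-10)
  Group 5: 'a' x 1 (positions 11-11)
Total groups: 5

5


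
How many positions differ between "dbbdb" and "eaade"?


Comparing "dbbdb" and "eaade" position by position:
  Position 0: 'd' vs 'e' => DIFFER
  Position 1: 'b' vs 'a' => DIFFER
  Position 2: 'b' vs 'a' => DIFFER
  Position 3: 'd' vs 'd' => same
  Position 4: 'b' vs 'e' => DIFFER
Positions that differ: 4

4


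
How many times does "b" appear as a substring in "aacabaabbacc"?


Searching for "b" in "aacabaabbacc"
Scanning each position:
  Position 0: "a" => no
  Position 1: "a" => no
  Position 2: "c" => no
  Position 3: "a" => no
  Position 4: "b" => MATCH
  Position 5: "a" => no
  Position 6: "a" => no
  Position 7: "b" => MATCH
  Position 8: "b" => MATCH
  Position 9: "a" => no
  Position 10: "c" => no
  Position 11: "c" => no
Total occurrences: 3

3


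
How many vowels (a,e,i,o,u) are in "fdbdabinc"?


Input: fdbdabinc
Checking each character:
  'f' at position 0: consonant
  'd' at position 1: consonant
  'b' at position 2: consonant
  'd' at position 3: consonant
  'a' at position 4: vowel (running total: 1)
  'b' at position 5: consonant
  'i' at position 6: vowel (running total: 2)
  'n' at position 7: consonant
  'c' at position 8: consonant
Total vowels: 2

2


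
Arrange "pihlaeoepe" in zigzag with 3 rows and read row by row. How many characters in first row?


Zigzag "pihlaeoepe" into 3 rows:
Placing characters:
  'p' => row 0
  'i' => row 1
  'h' => row 2
  'l' => row 1
  'a' => row 0
  'e' => row 1
  'o' => row 2
  'e' => row 1
  'p' => row 0
  'e' => row 1
Rows:
  Row 0: "pap"
  Row 1: "ileee"
  Row 2: "ho"
First row length: 3

3


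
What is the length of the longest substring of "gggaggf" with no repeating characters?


Input: "gggaggf"
Sliding window (track last position of each char):
  Position 0 ('g'): window [0,0] length 1 -- new best
  Position 1 ('g'): repeat (last at 0), move window start to 1
  Position 1 ('g'): window [1,1] length 1
  Position 2 ('g'): repeat (last at 1), move window start to 2
  Position 2 ('g'): window [2,2] length 1
  Position 3 ('a'): window [2,3] length 2 -- new best
  Position 4 ('g'): repeat (last at 2), move window start to 3
  Position 4 ('g'): window [3,4] length 2
  Position 5 ('g'): repeat (last at 4), move window start to 5
  Position 5 ('g'): window [5,5] length 1
  Position 6 ('f'): window [5,6] length 2
Longest substring with no repeats: "ga" with length 2

2


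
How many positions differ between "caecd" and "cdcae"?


Comparing "caecd" and "cdcae" position by position:
  Position 0: 'c' vs 'c' => same
  Position 1: 'a' vs 'd' => DIFFER
  Position 2: 'e' vs 'c' => DIFFER
  Position 3: 'c' vs 'a' => DIFFER
  Position 4: 'd' vs 'e' => DIFFER
Positions that differ: 4

4


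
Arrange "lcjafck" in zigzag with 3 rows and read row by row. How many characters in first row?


Zigzag "lcjafck" into 3 rows:
Placing characters:
  'l' => row 0
  'c' => row 1
  'j' => row 2
  'a' => row 1
  'f' => row 0
  'c' => row 1
  'k' => row 2
Rows:
  Row 0: "lf"
  Row 1: "cac"
  Row 2: "jk"
First row length: 2

2


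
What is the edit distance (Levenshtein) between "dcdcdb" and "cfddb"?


Computing edit distance: "dcdcdb" -> "cfddb"
DP table:
           c    f    d    d    b
      0    1    2    3    4    5
  d   1    1    2    2    3    4
  c   2    1    2    3    3    4
  d   3    2    2    2    3    4
  c   4    3    3    3    3    4
  d   5    4    4    3    3    4
  b   6    5    5    4    4    3
Edit distance = dp[6][5] = 3

3


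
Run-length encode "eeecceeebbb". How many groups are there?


Input: eeecceeebbb
Scanning for consecutive runs:
  Group 1: 'e' x 3 (positions 0-2)
  Group 2: 'c' x 2 (positions 3-4)
  Group 3: 'e' x 3 (positions 5-7)
  Group 4: 'b' x 3 (positions 8-10)
Total groups: 4

4


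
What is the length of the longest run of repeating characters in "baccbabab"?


Input: "baccbabab"
Scanning for longest run:
  Position 1 ('a'): new char, reset run to 1
  Position 2 ('c'): new char, reset run to 1
  Position 3 ('c'): continues run of 'c', length=2
  Position 4 ('b'): new char, reset run to 1
  Position 5 ('a'): new char, reset run to 1
  Position 6 ('b'): new char, reset run to 1
  Position 7 ('a'): new char, reset run to 1
  Position 8 ('b'): new char, reset run to 1
Longest run: 'c' with length 2

2


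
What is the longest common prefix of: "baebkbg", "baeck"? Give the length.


Words: baebkbg, baeck
  Position 0: all 'b' => match
  Position 1: all 'a' => match
  Position 2: all 'e' => match
  Position 3: ('b', 'c') => mismatch, stop
LCP = "bae" (length 3)

3


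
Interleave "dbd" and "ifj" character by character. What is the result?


Interleaving "dbd" and "ifj":
  Position 0: 'd' from first, 'i' from second => "di"
  Position 1: 'b' from first, 'f' from second => "bf"
  Position 2: 'd' from first, 'j' from second => "dj"
Result: dibfdj

dibfdj


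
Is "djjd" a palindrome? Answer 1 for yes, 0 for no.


Input: djjd
Reversed: djjd
  Compare pos 0 ('d') with pos 3 ('d'): match
  Compare pos 1 ('j') with pos 2 ('j'): match
Result: palindrome

1


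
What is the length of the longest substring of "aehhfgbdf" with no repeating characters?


Input: "aehhfgbdf"
Sliding window (track last position of each char):
  Position 0 ('a'): window [0,0] length 1 -- new best
  Position 1 ('e'): window [0,1] length 2 -- new best
  Position 2 ('h'): window [0,2] length 3 -- new best
  Position 3 ('h'): repeat (last at 2), move window start to 3
  Position 3 ('h'): window [3,3] length 1
  Position 4 ('f'): window [3,4] length 2
  Position 5 ('g'): window [3,5] length 3
  Position 6 ('b'): window [3,6] length 4 -- new best
  Position 7 ('d'): window [3,7] length 5 -- new best
  Position 8 ('f'): repeat (last at 4), move window start to 5
  Position 8 ('f'): window [5,8] length 4
Longest substring with no repeats: "hfgbd" with length 5

5


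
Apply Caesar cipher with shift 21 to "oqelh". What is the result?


Caesar cipher: shift "oqelh" by 21
  'o' (pos 14) + 21 = pos 9 = 'j'
  'q' (pos 16) + 21 = pos 11 = 'l'
  'e' (pos 4) + 21 = pos 25 = 'z'
  'l' (pos 11) + 21 = pos 6 = 'g'
  'h' (pos 7) + 21 = pos 2 = 'c'
Result: jlzgc

jlzgc


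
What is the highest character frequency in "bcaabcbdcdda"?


Input: bcaabcbdcdda
Character counts:
  'a': 3
  'b': 3
  'c': 3
  'd': 3
Maximum frequency: 3

3


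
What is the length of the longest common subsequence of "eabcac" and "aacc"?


LCS of "eabcac" and "aacc"
DP table:
           a    a    c    c
      0    0    0    0    0
  e   0    0    0    0    0
  a   0    1    1    1    1
  b   0    1    1    1    1
  c   0    1    1    2    2
  a   0    1    2    2    2
  c   0    1    2    3    3
LCS length = dp[6][4] = 3

3


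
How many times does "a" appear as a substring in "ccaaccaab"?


Searching for "a" in "ccaaccaab"
Scanning each position:
  Position 0: "c" => no
  Position 1: "c" => no
  Position 2: "a" => MATCH
  Position 3: "a" => MATCH
  Position 4: "c" => no
  Position 5: "c" => no
  Position 6: "a" => MATCH
  Position 7: "a" => MATCH
  Position 8: "b" => no
Total occurrences: 4

4


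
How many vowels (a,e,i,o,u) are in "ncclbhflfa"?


Input: ncclbhflfa
Checking each character:
  'n' at position 0: consonant
  'c' at position 1: consonant
  'c' at position 2: consonant
  'l' at position 3: consonant
  'b' at position 4: consonant
  'h' at position 5: consonant
  'f' at position 6: consonant
  'l' at position 7: consonant
  'f' at position 8: consonant
  'a' at position 9: vowel (running total: 1)
Total vowels: 1

1


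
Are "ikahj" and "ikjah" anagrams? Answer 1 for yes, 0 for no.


Strings: "ikahj", "ikjah"
Sorted first:  ahijk
Sorted second: ahijk
Sorted forms match => anagrams

1


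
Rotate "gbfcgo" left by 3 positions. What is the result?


Input: "gbfcgo", rotate left by 3
First 3 characters: "gbf"
Remaining characters: "cgo"
Concatenate remaining + first: "cgo" + "gbf" = "cgogbf"

cgogbf


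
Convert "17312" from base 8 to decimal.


Input: "17312" in base 8
Positional expansion:
  Digit '1' (value 1) x 8^4 = 4096
  Digit '7' (value 7) x 8^3 = 3584
  Digit '3' (value 3) x 8^2 = 192
  Digit '1' (value 1) x 8^1 = 8
  Digit '2' (value 2) x 8^0 = 2
Sum = 7882

7882


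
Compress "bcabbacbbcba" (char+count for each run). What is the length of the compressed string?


Input: bcabbacbbcba
Runs:
  'b' x 1 => "b1"
  'c' x 1 => "c1"
  'a' x 1 => "a1"
  'b' x 2 => "b2"
  'a' x 1 => "a1"
  'c' x 1 => "c1"
  'b' x 2 => "b2"
  'c' x 1 => "c1"
  'b' x 1 => "b1"
  'a' x 1 => "a1"
Compressed: "b1c1a1b2a1c1b2c1b1a1"
Compressed length: 20

20


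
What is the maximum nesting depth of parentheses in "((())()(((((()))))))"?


Input: "((())()(((((()))))))"
Tracking depth:
  Position 0 '(': depth becomes 1
  Position 1 '(': depth becomes 2
  Position 2 '(': depth becomes 3
  Position 3 ')': depth becomes 2
  Position 4 ')': depth becomes 1
  Position 5 '(': depth becomes 2
  Position 6 ')': depth becomes 1
  Position 7 '(': depth becomes 2
  Position 8 '(': depth becomes 3
  Position 9 '(': depth becomes 4
  Position 10 '(': depth becomes 5
  Position 11 '(': depth becomes 6
  Position 12 '(': depth becomes 7
  Position 13 ')': depth becomes 6
  Position 14 ')': depth becomes 5
  Position 15 ')': depth becomes 4
  Position 16 ')': depth becomes 3
  Position 17 ')': depth becomes 2
  Position 18 ')': depth becomes 1
  Position 19 ')': depth becomes 0
Maximum depth reached: 7

7


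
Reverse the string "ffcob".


Input: ffcob
Reading characters right to left:
  Position 4: 'b'
  Position 3: 'o'
  Position 2: 'c'
  Position 1: 'f'
  Position 0: 'f'
Reversed: bocff

bocff


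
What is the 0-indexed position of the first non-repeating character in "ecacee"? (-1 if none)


Input: ecacee
Character frequencies:
  'a': 1
  'c': 2
  'e': 3
Scanning left to right for freq == 1:
  Position 0 ('e'): freq=3, skip
  Position 1 ('c'): freq=2, skip
  Position 2 ('a'): unique! => answer = 2

2
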